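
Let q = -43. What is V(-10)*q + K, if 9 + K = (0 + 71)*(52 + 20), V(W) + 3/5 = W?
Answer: 27794/5 ≈ 5558.8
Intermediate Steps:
V(W) = -⅗ + W
K = 5103 (K = -9 + (0 + 71)*(52 + 20) = -9 + 71*72 = -9 + 5112 = 5103)
V(-10)*q + K = (-⅗ - 10)*(-43) + 5103 = -53/5*(-43) + 5103 = 2279/5 + 5103 = 27794/5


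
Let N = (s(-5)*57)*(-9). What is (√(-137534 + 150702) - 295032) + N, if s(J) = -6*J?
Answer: -310422 + 4*√823 ≈ -3.1031e+5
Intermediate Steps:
N = -15390 (N = (-6*(-5)*57)*(-9) = (30*57)*(-9) = 1710*(-9) = -15390)
(√(-137534 + 150702) - 295032) + N = (√(-137534 + 150702) - 295032) - 15390 = (√13168 - 295032) - 15390 = (4*√823 - 295032) - 15390 = (-295032 + 4*√823) - 15390 = -310422 + 4*√823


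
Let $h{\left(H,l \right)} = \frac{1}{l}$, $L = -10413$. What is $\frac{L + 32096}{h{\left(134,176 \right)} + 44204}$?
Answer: $\frac{3816208}{7779905} \approx 0.49052$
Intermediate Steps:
$\frac{L + 32096}{h{\left(134,176 \right)} + 44204} = \frac{-10413 + 32096}{\frac{1}{176} + 44204} = \frac{21683}{\frac{1}{176} + 44204} = \frac{21683}{\frac{7779905}{176}} = 21683 \cdot \frac{176}{7779905} = \frac{3816208}{7779905}$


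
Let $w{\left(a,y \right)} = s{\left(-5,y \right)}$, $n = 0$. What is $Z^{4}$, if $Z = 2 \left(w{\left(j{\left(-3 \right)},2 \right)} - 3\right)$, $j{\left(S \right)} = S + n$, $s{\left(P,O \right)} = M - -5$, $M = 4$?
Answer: $20736$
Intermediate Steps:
$s{\left(P,O \right)} = 9$ ($s{\left(P,O \right)} = 4 - -5 = 4 + 5 = 9$)
$j{\left(S \right)} = S$ ($j{\left(S \right)} = S + 0 = S$)
$w{\left(a,y \right)} = 9$
$Z = 12$ ($Z = 2 \left(9 - 3\right) = 2 \cdot 6 = 12$)
$Z^{4} = 12^{4} = 20736$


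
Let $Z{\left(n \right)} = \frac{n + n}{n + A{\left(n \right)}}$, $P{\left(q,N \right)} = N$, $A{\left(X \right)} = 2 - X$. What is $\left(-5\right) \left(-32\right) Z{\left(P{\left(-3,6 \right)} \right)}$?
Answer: $960$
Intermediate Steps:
$Z{\left(n \right)} = n$ ($Z{\left(n \right)} = \frac{n + n}{n - \left(-2 + n\right)} = \frac{2 n}{2} = 2 n \frac{1}{2} = n$)
$\left(-5\right) \left(-32\right) Z{\left(P{\left(-3,6 \right)} \right)} = \left(-5\right) \left(-32\right) 6 = 160 \cdot 6 = 960$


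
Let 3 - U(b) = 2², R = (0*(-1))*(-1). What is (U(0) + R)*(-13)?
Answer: 13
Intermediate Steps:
R = 0 (R = 0*(-1) = 0)
U(b) = -1 (U(b) = 3 - 1*2² = 3 - 1*4 = 3 - 4 = -1)
(U(0) + R)*(-13) = (-1 + 0)*(-13) = -1*(-13) = 13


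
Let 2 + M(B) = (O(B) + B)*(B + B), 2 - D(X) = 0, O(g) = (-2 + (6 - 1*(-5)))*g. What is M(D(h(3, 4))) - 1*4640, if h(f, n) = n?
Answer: -4562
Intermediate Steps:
O(g) = 9*g (O(g) = (-2 + (6 + 5))*g = (-2 + 11)*g = 9*g)
D(X) = 2 (D(X) = 2 - 1*0 = 2 + 0 = 2)
M(B) = -2 + 20*B² (M(B) = -2 + (9*B + B)*(B + B) = -2 + (10*B)*(2*B) = -2 + 20*B²)
M(D(h(3, 4))) - 1*4640 = (-2 + 20*2²) - 1*4640 = (-2 + 20*4) - 4640 = (-2 + 80) - 4640 = 78 - 4640 = -4562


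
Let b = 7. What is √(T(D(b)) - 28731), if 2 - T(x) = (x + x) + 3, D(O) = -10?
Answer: 2*I*√7178 ≈ 169.45*I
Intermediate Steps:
T(x) = -1 - 2*x (T(x) = 2 - ((x + x) + 3) = 2 - (2*x + 3) = 2 - (3 + 2*x) = 2 + (-3 - 2*x) = -1 - 2*x)
√(T(D(b)) - 28731) = √((-1 - 2*(-10)) - 28731) = √((-1 + 20) - 28731) = √(19 - 28731) = √(-28712) = 2*I*√7178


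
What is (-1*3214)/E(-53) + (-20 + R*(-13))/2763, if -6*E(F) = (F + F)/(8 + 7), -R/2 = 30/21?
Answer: -932427490/341691 ≈ -2728.9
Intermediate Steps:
R = -20/7 (R = -60/21 = -2*10/7 = -20/7 ≈ -2.8571)
E(F) = -F/45 (E(F) = -(F + F)/(6*(8 + 7)) = -2*F/(6*15) = -F/45)
(-1*3214)/E(-53) + (-20 + R*(-13))/2763 = (-1*3214)/((-1/45*(-53))) + (-20 - 20/7*(-13))/2763 = -3214/53/45 + (-20 + 260/7)*(1/2763) = -3214*45/53 + (120/7)*(1/2763) = -144630/53 + 40/6447 = -932427490/341691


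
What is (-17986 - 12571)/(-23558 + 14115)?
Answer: 30557/9443 ≈ 3.2359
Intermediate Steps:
(-17986 - 12571)/(-23558 + 14115) = -30557/(-9443) = -30557*(-1/9443) = 30557/9443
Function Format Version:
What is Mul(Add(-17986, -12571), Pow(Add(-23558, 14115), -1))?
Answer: Rational(30557, 9443) ≈ 3.2359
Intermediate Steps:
Mul(Add(-17986, -12571), Pow(Add(-23558, 14115), -1)) = Mul(-30557, Pow(-9443, -1)) = Mul(-30557, Rational(-1, 9443)) = Rational(30557, 9443)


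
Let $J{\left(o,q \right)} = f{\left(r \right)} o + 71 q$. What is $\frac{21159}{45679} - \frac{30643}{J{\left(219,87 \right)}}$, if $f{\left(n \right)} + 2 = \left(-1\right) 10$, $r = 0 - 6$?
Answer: $- \frac{1324648306}{162114771} \approx -8.1711$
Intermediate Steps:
$r = -6$ ($r = 0 - 6 = -6$)
$f{\left(n \right)} = -12$ ($f{\left(n \right)} = -2 - 10 = -12$)
$J{\left(o,q \right)} = - 12 o + 71 q$
$\frac{21159}{45679} - \frac{30643}{J{\left(219,87 \right)}} = \frac{21159}{45679} - \frac{30643}{\left(-12\right) 219 + 71 \cdot 87} = 21159 \cdot \frac{1}{45679} - \frac{30643}{-2628 + 6177} = \frac{21159}{45679} - \frac{30643}{3549} = - \frac{1324648306}{162114771}$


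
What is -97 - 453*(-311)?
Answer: 140786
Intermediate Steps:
-97 - 453*(-311) = -97 + 140883 = 140786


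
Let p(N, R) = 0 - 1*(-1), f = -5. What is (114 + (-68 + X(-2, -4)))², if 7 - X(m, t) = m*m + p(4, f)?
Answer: 2304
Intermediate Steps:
p(N, R) = 1 (p(N, R) = 0 + 1 = 1)
X(m, t) = 6 - m² (X(m, t) = 7 - (m*m + 1) = 7 - (m² + 1) = 7 - (1 + m²) = 7 + (-1 - m²) = 6 - m²)
(114 + (-68 + X(-2, -4)))² = (114 + (-68 + (6 - 1*(-2)²)))² = (114 + (-68 + (6 - 1*4)))² = (114 + (-68 + (6 - 4)))² = (114 + (-68 + 2))² = (114 - 66)² = 48² = 2304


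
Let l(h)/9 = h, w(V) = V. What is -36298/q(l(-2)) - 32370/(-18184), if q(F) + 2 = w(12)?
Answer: -164929783/45460 ≈ -3628.0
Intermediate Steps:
l(h) = 9*h
q(F) = 10 (q(F) = -2 + 12 = 10)
-36298/q(l(-2)) - 32370/(-18184) = -36298/10 - 32370/(-18184) = -36298*1/10 - 32370*(-1/18184) = -18149/5 + 16185/9092 = -164929783/45460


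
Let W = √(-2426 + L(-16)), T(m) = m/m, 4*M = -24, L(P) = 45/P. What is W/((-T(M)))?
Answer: -I*√38861/4 ≈ -49.283*I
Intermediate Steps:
M = -6 (M = (¼)*(-24) = -6)
T(m) = 1
W = I*√38861/4 (W = √(-2426 + 45/(-16)) = √(-2426 + 45*(-1/16)) = √(-2426 - 45/16) = √(-38861/16) = I*√38861/4 ≈ 49.283*I)
W/((-T(M))) = (I*√38861/4)/((-1*1)) = (I*√38861/4)/(-1) = (I*√38861/4)*(-1) = -I*√38861/4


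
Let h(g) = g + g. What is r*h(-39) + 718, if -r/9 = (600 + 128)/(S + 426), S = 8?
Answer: 58762/31 ≈ 1895.5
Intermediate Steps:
h(g) = 2*g
r = -468/31 (r = -9*(600 + 128)/(8 + 426) = -6552/434 = -9*52/31 = -468/31 ≈ -15.097)
r*h(-39) + 718 = -936*(-39)/31 + 718 = -468/31*(-78) + 718 = 36504/31 + 718 = 58762/31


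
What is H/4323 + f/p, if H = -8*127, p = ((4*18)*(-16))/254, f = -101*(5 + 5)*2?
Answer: 92369767/207504 ≈ 445.15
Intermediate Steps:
f = -2020 (f = -1010*2 = -101*20 = -2020)
p = -576/127 (p = (72*(-16))*(1/254) = -1152*1/254 = -576/127 ≈ -4.5354)
H = -1016
H/4323 + f/p = -1016/4323 - 2020/(-576/127) = -1016*1/4323 - 2020*(-127/576) = -1016/4323 + 64135/144 = 92369767/207504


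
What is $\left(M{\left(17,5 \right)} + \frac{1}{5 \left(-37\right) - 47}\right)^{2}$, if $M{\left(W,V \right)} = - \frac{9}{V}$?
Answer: $\frac{4380649}{1345600} \approx 3.2555$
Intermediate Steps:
$\left(M{\left(17,5 \right)} + \frac{1}{5 \left(-37\right) - 47}\right)^{2} = \left(- \frac{9}{5} + \frac{1}{5 \left(-37\right) - 47}\right)^{2} = \left(\left(-9\right) \frac{1}{5} + \frac{1}{-185 - 47}\right)^{2} = \left(- \frac{9}{5} + \frac{1}{-232}\right)^{2} = \left(- \frac{9}{5} - \frac{1}{232}\right)^{2} = \left(- \frac{2093}{1160}\right)^{2} = \frac{4380649}{1345600}$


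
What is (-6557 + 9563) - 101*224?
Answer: -19618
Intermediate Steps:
(-6557 + 9563) - 101*224 = 3006 - 22624 = -19618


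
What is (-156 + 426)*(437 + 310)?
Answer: 201690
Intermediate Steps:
(-156 + 426)*(437 + 310) = 270*747 = 201690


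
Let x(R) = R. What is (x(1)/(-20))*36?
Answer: -9/5 ≈ -1.8000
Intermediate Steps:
(x(1)/(-20))*36 = (1/(-20))*36 = -1/20*1*36 = -1/20*36 = -9/5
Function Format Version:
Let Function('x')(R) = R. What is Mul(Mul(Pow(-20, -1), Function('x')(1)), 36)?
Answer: Rational(-9, 5) ≈ -1.8000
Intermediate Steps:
Mul(Mul(Pow(-20, -1), Function('x')(1)), 36) = Mul(Mul(Pow(-20, -1), 1), 36) = Mul(Mul(Rational(-1, 20), 1), 36) = Mul(Rational(-1, 20), 36) = Rational(-9, 5)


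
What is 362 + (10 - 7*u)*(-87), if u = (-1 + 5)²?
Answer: 9236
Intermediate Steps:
u = 16 (u = 4² = 16)
362 + (10 - 7*u)*(-87) = 362 + (10 - 7*16)*(-87) = 362 + (10 - 112)*(-87) = 362 - 102*(-87) = 362 + 8874 = 9236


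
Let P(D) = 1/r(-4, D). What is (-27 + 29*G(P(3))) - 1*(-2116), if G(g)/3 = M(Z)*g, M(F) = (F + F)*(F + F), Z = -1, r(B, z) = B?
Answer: 2002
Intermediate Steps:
M(F) = 4*F² (M(F) = (2*F)*(2*F) = 4*F²)
P(D) = -¼ (P(D) = 1/(-4) = -¼)
G(g) = 12*g (G(g) = 3*((4*(-1)²)*g) = 3*((4*1)*g) = 3*(4*g) = 12*g)
(-27 + 29*G(P(3))) - 1*(-2116) = (-27 + 29*(12*(-¼))) - 1*(-2116) = (-27 + 29*(-3)) + 2116 = (-27 - 87) + 2116 = -114 + 2116 = 2002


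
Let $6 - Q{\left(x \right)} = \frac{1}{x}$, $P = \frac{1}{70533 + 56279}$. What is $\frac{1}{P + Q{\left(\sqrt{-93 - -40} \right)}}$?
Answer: $\frac{5113854824428}{30699250556181} - \frac{16081283344 i \sqrt{53}}{30699250556181} \approx 0.16658 - 0.0038136 i$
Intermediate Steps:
$P = \frac{1}{126812} \approx 7.8857 \cdot 10^{-6}$
$Q{\left(x \right)} = 6 - \frac{1}{x}$
$\frac{1}{P + Q{\left(\sqrt{-93 - -40} \right)}} = \frac{1}{\frac{1}{126812} + \left(6 - \frac{1}{\sqrt{-93 - -40}}\right)} = \frac{1}{\frac{1}{126812} + \left(6 - \frac{1}{\sqrt{-93 + \left(-15 + 55\right)}}\right)} = \frac{1}{\frac{1}{126812} + \left(6 - \frac{1}{\sqrt{-93 + 40}}\right)} = \frac{1}{\frac{1}{126812} + \left(6 - \frac{1}{\sqrt{-53}}\right)} = \frac{1}{\frac{1}{126812} + \left(6 - \frac{1}{i \sqrt{53}}\right)} = \frac{1}{\frac{1}{126812} + \left(6 - - \frac{i \sqrt{53}}{53}\right)} = \frac{1}{\frac{1}{126812} + \left(6 + \frac{i \sqrt{53}}{53}\right)} = \frac{1}{\frac{760873}{126812} + \frac{i \sqrt{53}}{53}}$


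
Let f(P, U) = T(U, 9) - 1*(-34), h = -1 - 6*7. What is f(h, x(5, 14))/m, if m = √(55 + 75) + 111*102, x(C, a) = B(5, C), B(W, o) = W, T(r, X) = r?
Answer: 220779/64093777 - 39*√130/128187554 ≈ 0.0034412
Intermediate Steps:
h = -43 (h = -1 - 42 = -43)
x(C, a) = 5
f(P, U) = 34 + U (f(P, U) = U - 1*(-34) = U + 34 = 34 + U)
m = 11322 + √130 (m = √130 + 11322 = 11322 + √130 ≈ 11333.)
f(h, x(5, 14))/m = (34 + 5)/(11322 + √130) = 39/(11322 + √130)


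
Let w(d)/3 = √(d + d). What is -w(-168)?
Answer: -12*I*√21 ≈ -54.991*I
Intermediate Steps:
w(d) = 3*√2*√d (w(d) = 3*√(d + d) = 3*√(2*d) = 3*(√2*√d) = 3*√2*√d)
-w(-168) = -3*√2*√(-168) = -3*√2*2*I*√42 = -12*I*√21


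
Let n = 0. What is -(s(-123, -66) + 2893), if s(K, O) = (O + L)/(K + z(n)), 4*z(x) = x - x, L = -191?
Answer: -356096/123 ≈ -2895.1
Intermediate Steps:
z(x) = 0 (z(x) = (x - x)/4 = (1/4)*0 = 0)
s(K, O) = (-191 + O)/K (s(K, O) = (O - 191)/(K + 0) = (-191 + O)/K)
-(s(-123, -66) + 2893) = -((-191 - 66)/(-123) + 2893) = -(-1/123*(-257) + 2893) = -(257/123 + 2893) = -1*356096/123 = -356096/123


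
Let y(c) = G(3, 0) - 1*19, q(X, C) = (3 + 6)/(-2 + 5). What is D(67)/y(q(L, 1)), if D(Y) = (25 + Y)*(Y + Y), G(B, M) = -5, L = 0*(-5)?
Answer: -1541/3 ≈ -513.67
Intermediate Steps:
L = 0
q(X, C) = 3 (q(X, C) = 9/3 = 9*(⅓) = 3)
D(Y) = 2*Y*(25 + Y) (D(Y) = (25 + Y)*(2*Y) = 2*Y*(25 + Y))
y(c) = -24 (y(c) = -5 - 1*19 = -5 - 19 = -24)
D(67)/y(q(L, 1)) = (2*67*(25 + 67))/(-24) = (2*67*92)*(-1/24) = 12328*(-1/24) = -1541/3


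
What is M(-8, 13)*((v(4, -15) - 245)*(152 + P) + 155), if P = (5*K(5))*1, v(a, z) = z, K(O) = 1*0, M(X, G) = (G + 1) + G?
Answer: -1062855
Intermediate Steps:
M(X, G) = 1 + 2*G (M(X, G) = (1 + G) + G = 1 + 2*G)
K(O) = 0
P = 0 (P = (5*0)*1 = 0*1 = 0)
M(-8, 13)*((v(4, -15) - 245)*(152 + P) + 155) = (1 + 2*13)*((-15 - 245)*(152 + 0) + 155) = (1 + 26)*(-260*152 + 155) = 27*(-39520 + 155) = 27*(-39365) = -1062855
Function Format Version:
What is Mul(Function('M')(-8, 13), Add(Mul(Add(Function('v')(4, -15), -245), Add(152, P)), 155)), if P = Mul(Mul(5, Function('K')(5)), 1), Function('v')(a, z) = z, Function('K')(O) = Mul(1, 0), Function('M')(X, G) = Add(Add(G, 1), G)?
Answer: -1062855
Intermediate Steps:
Function('M')(X, G) = Add(1, Mul(2, G)) (Function('M')(X, G) = Add(Add(1, G), G) = Add(1, Mul(2, G)))
Function('K')(O) = 0
P = 0 (P = Mul(Mul(5, 0), 1) = Mul(0, 1) = 0)
Mul(Function('M')(-8, 13), Add(Mul(Add(Function('v')(4, -15), -245), Add(152, P)), 155)) = Mul(Add(1, Mul(2, 13)), Add(Mul(Add(-15, -245), Add(152, 0)), 155)) = Mul(Add(1, 26), Add(Mul(-260, 152), 155)) = Mul(27, Add(-39520, 155)) = Mul(27, -39365) = -1062855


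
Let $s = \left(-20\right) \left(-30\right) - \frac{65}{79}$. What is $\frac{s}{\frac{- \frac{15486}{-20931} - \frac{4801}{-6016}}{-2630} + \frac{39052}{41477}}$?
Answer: $\frac{216731490224774547200}{340355570385940853} \approx 636.78$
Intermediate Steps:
$s = \frac{47335}{79}$ ($s = 600 - \frac{65}{79} = \frac{47335}{79} \approx 599.18$)
$\frac{s}{\frac{- \frac{15486}{-20931} - \frac{4801}{-6016}}{-2630} + \frac{39052}{41477}} = \frac{47335}{79 \left(\frac{- \frac{15486}{-20931} - \frac{4801}{-6016}}{-2630} + \frac{39052}{41477}\right)} = \frac{47335}{79 \left(\left(\left(-15486\right) \left(- \frac{1}{20931}\right) - - \frac{4801}{6016}\right) \left(- \frac{1}{2630}\right) + 39052 \cdot \frac{1}{41477}\right)} = \frac{47335}{79 \left(\left(\frac{5162}{6977} + \frac{4801}{6016}\right) \left(- \frac{1}{2630}\right) + \frac{39052}{41477}\right)} = \frac{47335}{79 \left(\frac{64551169}{41973632} \left(- \frac{1}{2630}\right) + \frac{39052}{41477}\right)} = \frac{47335}{79 \left(- \frac{64551169}{110390652160} + \frac{39052}{41477}\right)} = \frac{47335}{79 \cdot \frac{4308298359315707}{4578673079640320}} = \frac{47335}{79} \cdot \frac{4578673079640320}{4308298359315707} = \frac{216731490224774547200}{340355570385940853}$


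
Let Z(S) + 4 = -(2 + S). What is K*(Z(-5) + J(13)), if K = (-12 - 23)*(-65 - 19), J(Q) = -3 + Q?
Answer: 26460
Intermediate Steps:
Z(S) = -6 - S (Z(S) = -4 - (2 + S) = -4 + (-2 - S) = -6 - S)
K = 2940 (K = -35*(-84) = 2940)
K*(Z(-5) + J(13)) = 2940*((-6 - 1*(-5)) + (-3 + 13)) = 2940*((-6 + 5) + 10) = 2940*(-1 + 10) = 2940*9 = 26460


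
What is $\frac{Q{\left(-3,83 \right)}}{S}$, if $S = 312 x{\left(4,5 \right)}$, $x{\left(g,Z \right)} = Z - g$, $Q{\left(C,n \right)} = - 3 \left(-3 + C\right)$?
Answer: $\frac{3}{52} \approx 0.057692$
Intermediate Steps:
$Q{\left(C,n \right)} = 9 - 3 C$
$S = 312$ ($S = 312 \left(5 - 4\right) = 312 \cdot 1 = 312$)
$\frac{Q{\left(-3,83 \right)}}{S} = \frac{9 - -9}{312} = \left(9 + 9\right) \frac{1}{312} = 18 \cdot \frac{1}{312} = \frac{3}{52}$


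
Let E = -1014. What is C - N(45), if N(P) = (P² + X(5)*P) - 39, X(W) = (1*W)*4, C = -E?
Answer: -1872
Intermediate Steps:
C = 1014 (C = -1*(-1014) = 1014)
X(W) = 4*W (X(W) = W*4 = 4*W)
N(P) = -39 + P² + 20*P (N(P) = (P² + (4*5)*P) - 39 = (P² + 20*P) - 39 = -39 + P² + 20*P)
C - N(45) = 1014 - (-39 + 45² + 20*45) = 1014 - (-39 + 2025 + 900) = 1014 - 1*2886 = 1014 - 2886 = -1872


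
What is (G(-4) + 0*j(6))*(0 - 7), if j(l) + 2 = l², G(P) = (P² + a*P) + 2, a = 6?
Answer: 42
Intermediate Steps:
G(P) = 2 + P² + 6*P (G(P) = (P² + 6*P) + 2 = 2 + P² + 6*P)
j(l) = -2 + l²
(G(-4) + 0*j(6))*(0 - 7) = ((2 + (-4)² + 6*(-4)) + 0*(-2 + 6²))*(0 - 7) = ((2 + 16 - 24) + 0*(-2 + 36))*(-7) = (-6 + 0*34)*(-7) = (-6 + 0)*(-7) = -6*(-7) = 42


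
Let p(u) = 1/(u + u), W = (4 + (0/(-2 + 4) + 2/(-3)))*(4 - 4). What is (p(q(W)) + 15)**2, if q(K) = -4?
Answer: 14161/64 ≈ 221.27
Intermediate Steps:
W = 0 (W = (4 + (0/2 + 2*(-1/3)))*0 = (4 + (0*(1/2) - 2/3))*0 = (4 + (0 - 2/3))*0 = (4 - 2/3)*0 = (10/3)*0 = 0)
p(u) = 1/(2*u)
(p(q(W)) + 15)**2 = ((1/2)/(-4) + 15)**2 = ((1/2)*(-1/4) + 15)**2 = (-1/8 + 15)**2 = (119/8)**2 = 14161/64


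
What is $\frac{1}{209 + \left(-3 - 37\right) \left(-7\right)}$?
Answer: $\frac{1}{489} \approx 0.002045$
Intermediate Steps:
$\frac{1}{209 + \left(-3 - 37\right) \left(-7\right)} = \frac{1}{209 - -280} = \frac{1}{209 + 280} = \frac{1}{489}$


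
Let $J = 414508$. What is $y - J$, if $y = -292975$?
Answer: $-707483$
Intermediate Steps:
$y - J = -292975 - 414508 = -707483$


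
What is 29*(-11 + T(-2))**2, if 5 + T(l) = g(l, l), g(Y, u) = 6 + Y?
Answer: 4176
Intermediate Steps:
T(l) = 1 + l (T(l) = -5 + (6 + l) = 1 + l)
29*(-11 + T(-2))**2 = 29*(-11 + (1 - 2))**2 = 29*(-11 - 1)**2 = 29*(-12)**2 = 29*144 = 4176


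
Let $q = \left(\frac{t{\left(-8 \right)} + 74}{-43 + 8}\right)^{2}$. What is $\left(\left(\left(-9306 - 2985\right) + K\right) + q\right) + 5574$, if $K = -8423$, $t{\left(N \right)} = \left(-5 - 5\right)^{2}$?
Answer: $- \frac{18516224}{1225} \approx -15115.0$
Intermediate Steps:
$t{\left(N \right)} = 100$ ($t{\left(N \right)} = \left(-10\right)^{2} = 100$)
$q = \frac{30276}{1225}$ ($q = \left(\frac{100 + 74}{-43 + 8}\right)^{2} = \left(\frac{174}{-35}\right)^{2} = \left(174 \left(- \frac{1}{35}\right)\right)^{2} = \left(- \frac{174}{35}\right)^{2} = \frac{30276}{1225} \approx 24.715$)
$\left(\left(\left(-9306 - 2985\right) + K\right) + q\right) + 5574 = \left(\left(\left(-9306 - 2985\right) - 8423\right) + \frac{30276}{1225}\right) + 5574 = \left(\left(-12291 - 8423\right) + \frac{30276}{1225}\right) + 5574 = \left(-20714 + \frac{30276}{1225}\right) + 5574 = - \frac{25344374}{1225} + 5574 = - \frac{18516224}{1225}$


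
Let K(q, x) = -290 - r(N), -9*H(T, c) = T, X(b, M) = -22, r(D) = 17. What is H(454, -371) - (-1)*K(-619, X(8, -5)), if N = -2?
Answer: -3217/9 ≈ -357.44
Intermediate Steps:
H(T, c) = -T/9
K(q, x) = -307 (K(q, x) = -290 - 1*17 = -290 - 17 = -307)
H(454, -371) - (-1)*K(-619, X(8, -5)) = -⅑*454 - (-1)*(-307) = -454/9 - 1*307 = -454/9 - 307 = -3217/9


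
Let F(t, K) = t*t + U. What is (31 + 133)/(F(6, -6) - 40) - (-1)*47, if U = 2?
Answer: -35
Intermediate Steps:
F(t, K) = 2 + t² (F(t, K) = t*t + 2 = t² + 2 = 2 + t²)
(31 + 133)/(F(6, -6) - 40) - (-1)*47 = (31 + 133)/((2 + 6²) - 40) - (-1)*47 = 164/((2 + 36) - 40) - 1*(-47) = 164/(38 - 40) + 47 = 164/(-2) + 47 = 164*(-½) + 47 = -82 + 47 = -35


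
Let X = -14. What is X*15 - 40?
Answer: -250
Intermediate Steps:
X*15 - 40 = -14*15 - 40 = -210 - 40 = -250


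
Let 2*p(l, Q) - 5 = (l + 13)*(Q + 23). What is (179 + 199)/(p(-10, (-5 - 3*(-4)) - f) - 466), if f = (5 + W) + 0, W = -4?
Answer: -9/10 ≈ -0.90000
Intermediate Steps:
f = 1 (f = (5 - 4) + 0 = 1 + 0 = 1)
p(l, Q) = 5/2 + (13 + l)*(23 + Q)/2 (p(l, Q) = 5/2 + ((l + 13)*(Q + 23))/2 = 5/2 + ((13 + l)*(23 + Q))/2 = 5/2 + (13 + l)*(23 + Q)/2)
(179 + 199)/(p(-10, (-5 - 3*(-4)) - f) - 466) = (179 + 199)/((152 + 13*((-5 - 3*(-4)) - 1*1)/2 + (23/2)*(-10) + (½)*((-5 - 3*(-4)) - 1*1)*(-10)) - 466) = 378/((152 + 13*((-5 + 12) - 1)/2 - 115 + (½)*((-5 + 12) - 1)*(-10)) - 466) = 378/((152 + 13*(7 - 1)/2 - 115 + (½)*(7 - 1)*(-10)) - 466) = 378/((152 + (13/2)*6 - 115 + (½)*6*(-10)) - 466) = 378/((152 + 39 - 115 - 30) - 466) = 378/(46 - 466) = 378/(-420) = 378*(-1/420) = -9/10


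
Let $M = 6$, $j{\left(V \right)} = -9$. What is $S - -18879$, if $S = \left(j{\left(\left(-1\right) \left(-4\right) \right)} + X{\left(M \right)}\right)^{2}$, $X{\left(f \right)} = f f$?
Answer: $19608$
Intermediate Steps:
$X{\left(f \right)} = f^{2}$
$S = 729$ ($S = \left(-9 + 6^{2}\right)^{2} = \left(-9 + 36\right)^{2} = 27^{2} = 729$)
$S - -18879 = 729 - -18879 = 729 + 18879 = 19608$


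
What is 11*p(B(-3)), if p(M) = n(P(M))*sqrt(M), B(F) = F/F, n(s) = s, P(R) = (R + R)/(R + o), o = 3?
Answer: 11/2 ≈ 5.5000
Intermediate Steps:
P(R) = 2*R/(3 + R) (P(R) = (R + R)/(R + 3) = (2*R)/(3 + R) = 2*R/(3 + R))
B(F) = 1
p(M) = 2*M**(3/2)/(3 + M) (p(M) = (2*M/(3 + M))*sqrt(M) = 2*M**(3/2)/(3 + M))
11*p(B(-3)) = 11*(2*1**(3/2)/(3 + 1)) = 11*(2*1/4) = 11*(2*1*(1/4)) = 11*(1/2) = 11/2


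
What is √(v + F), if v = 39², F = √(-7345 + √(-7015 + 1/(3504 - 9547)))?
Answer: √(55543648329 + 6043*6043^(¾)*√(-7345*√6043 + I*√42391646))/6043 ≈ 39.022 + 1.0982*I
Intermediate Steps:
F = √(-7345 + I*√256172716778/6043) (F = √(-7345 + √(-7015 + 1/(-6043))) = √(-7345 + √(-7015 - 1/6043)) = √(-7345 + √(-42391646/6043)) = √(-7345 + I*√256172716778/6043) ≈ 0.4886 + 85.704*I)
v = 1521
√(v + F) = √(1521 + 6043^(¾)*√(-7345*√6043 + I*√42391646)/6043)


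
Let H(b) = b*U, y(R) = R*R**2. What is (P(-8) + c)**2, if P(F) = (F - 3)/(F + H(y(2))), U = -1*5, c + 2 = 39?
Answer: 3193369/2304 ≈ 1386.0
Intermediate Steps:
c = 37 (c = -2 + 39 = 37)
U = -5
y(R) = R**3
H(b) = -5*b (H(b) = b*(-5) = -5*b)
P(F) = (-3 + F)/(-40 + F) (P(F) = (F - 3)/(F - 5*2**3) = (-3 + F)/(F - 5*8) = (-3 + F)/(F - 40) = (-3 + F)/(-40 + F))
(P(-8) + c)**2 = ((-3 - 8)/(-40 - 8) + 37)**2 = (-11/(-48) + 37)**2 = (-1/48*(-11) + 37)**2 = (11/48 + 37)**2 = (1787/48)**2 = 3193369/2304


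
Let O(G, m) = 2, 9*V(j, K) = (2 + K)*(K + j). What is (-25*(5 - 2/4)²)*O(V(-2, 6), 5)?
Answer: -2025/2 ≈ -1012.5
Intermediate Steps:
V(j, K) = (2 + K)*(K + j)/9 (V(j, K) = ((2 + K)*(K + j))/9 = (2 + K)*(K + j)/9)
(-25*(5 - 2/4)²)*O(V(-2, 6), 5) = -25*(5 - 2/4)²*2 = -25*(5 - 2*¼)²*2 = -25*(5 - ½)²*2 = -25*(9/2)²*2 = -25*81/4*2 = -2025/4*2 = -2025/2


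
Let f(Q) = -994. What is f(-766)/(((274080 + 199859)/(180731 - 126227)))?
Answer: -54176976/473939 ≈ -114.31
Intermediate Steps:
f(-766)/(((274080 + 199859)/(180731 - 126227))) = -994*(180731 - 126227)/(274080 + 199859) = -994/(473939/54504) = -994/(473939*(1/54504)) = -994/473939/54504 = -994*54504/473939 = -54176976/473939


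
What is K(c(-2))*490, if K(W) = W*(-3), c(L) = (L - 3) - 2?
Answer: 10290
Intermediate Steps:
c(L) = -5 + L (c(L) = (-3 + L) - 2 = -5 + L)
K(W) = -3*W
K(c(-2))*490 = -3*(-5 - 2)*490 = -3*(-7)*490 = 21*490 = 10290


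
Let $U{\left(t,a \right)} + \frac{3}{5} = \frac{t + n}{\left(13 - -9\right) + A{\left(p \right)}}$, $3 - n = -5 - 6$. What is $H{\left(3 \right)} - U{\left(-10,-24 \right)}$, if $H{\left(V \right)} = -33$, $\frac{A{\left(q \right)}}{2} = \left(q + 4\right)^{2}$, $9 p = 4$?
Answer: $- \frac{404352}{12455} \approx -32.465$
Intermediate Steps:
$p = \frac{4}{9}$ ($p = \frac{1}{9} \cdot 4 = \frac{4}{9} \approx 0.44444$)
$n = 14$ ($n = 3 - \left(-5 - 6\right) = 3 - -11 = 3 + 11 = 14$)
$A{\left(q \right)} = 2 \left(4 + q\right)^{2}$ ($A{\left(q \right)} = 2 \left(q + 4\right)^{2} = 2 \left(4 + q\right)^{2}$)
$U{\left(t,a \right)} = - \frac{4638}{12455} + \frac{81 t}{4982}$ ($U{\left(t,a \right)} = - \frac{3}{5} + \frac{t + 14}{\left(13 - -9\right) + 2 \left(4 + \frac{4}{9}\right)^{2}} = - \frac{3}{5} + \frac{14 + t}{\left(13 + 9\right) + 2 \left(\frac{40}{9}\right)^{2}} = - \frac{3}{5} + \frac{14 + t}{22 + 2 \cdot \frac{1600}{81}} = - \frac{3}{5} + \frac{14 + t}{22 + \frac{3200}{81}} = - \frac{3}{5} + \frac{14 + t}{\frac{4982}{81}} = - \frac{3}{5} + \left(14 + t\right) \frac{81}{4982} = - \frac{3}{5} + \left(\frac{567}{2491} + \frac{81 t}{4982}\right) = - \frac{4638}{12455} + \frac{81 t}{4982}$)
$H{\left(3 \right)} - U{\left(-10,-24 \right)} = -33 - \left(- \frac{4638}{12455} + \frac{81}{4982} \left(-10\right)\right) = -33 - \left(- \frac{4638}{12455} - \frac{405}{2491}\right) = -33 - - \frac{6663}{12455} = -33 + \frac{6663}{12455} = - \frac{404352}{12455}$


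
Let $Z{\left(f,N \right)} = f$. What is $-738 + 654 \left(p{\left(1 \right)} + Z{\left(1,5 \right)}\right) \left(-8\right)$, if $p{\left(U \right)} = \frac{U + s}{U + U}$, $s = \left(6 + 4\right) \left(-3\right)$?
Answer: $69894$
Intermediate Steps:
$s = -30$ ($s = 10 \left(-3\right) = -30$)
$p{\left(U \right)} = \frac{-30 + U}{2 U}$ ($p{\left(U \right)} = \frac{U - 30}{U + U} = \frac{-30 + U}{2 U}$)
$-738 + 654 \left(p{\left(1 \right)} + Z{\left(1,5 \right)}\right) \left(-8\right) = -738 + 654 \left(\frac{-30 + 1}{2 \cdot 1} + 1\right) \left(-8\right) = -738 + 654 \left(\frac{1}{2} \cdot 1 \left(-29\right) + 1\right) \left(-8\right) = -738 + 654 \left(- \frac{29}{2} + 1\right) \left(-8\right) = -738 + 654 \left(\left(- \frac{27}{2}\right) \left(-8\right)\right) = -738 + 654 \cdot 108 = -738 + 70632 = 69894$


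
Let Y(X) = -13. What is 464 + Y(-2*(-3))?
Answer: 451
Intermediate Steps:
464 + Y(-2*(-3)) = 464 - 13 = 451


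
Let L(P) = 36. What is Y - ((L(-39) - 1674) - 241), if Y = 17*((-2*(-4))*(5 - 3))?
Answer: 2151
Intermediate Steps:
Y = 272 (Y = 17*(8*2) = 17*16 = 272)
Y - ((L(-39) - 1674) - 241) = 272 - ((36 - 1674) - 241) = 272 - (-1638 - 241) = 272 - 1*(-1879) = 272 + 1879 = 2151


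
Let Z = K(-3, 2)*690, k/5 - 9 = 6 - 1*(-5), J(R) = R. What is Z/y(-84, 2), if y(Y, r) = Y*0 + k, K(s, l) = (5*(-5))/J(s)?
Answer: 115/2 ≈ 57.500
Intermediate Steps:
k = 100 (k = 45 + 5*(6 - 1*(-5)) = 45 + 5*(6 + 5) = 45 + 5*11 = 45 + 55 = 100)
K(s, l) = -25/s (K(s, l) = (5*(-5))/s = -25/s)
y(Y, r) = 100 (y(Y, r) = Y*0 + 100 = 0 + 100 = 100)
Z = 5750 (Z = -25/(-3)*690 = -25*(-⅓)*690 = (25/3)*690 = 5750)
Z/y(-84, 2) = 5750/100 = 5750*(1/100) = 115/2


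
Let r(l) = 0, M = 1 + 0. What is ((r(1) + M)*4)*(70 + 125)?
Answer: 780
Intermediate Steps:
M = 1
((r(1) + M)*4)*(70 + 125) = ((0 + 1)*4)*(70 + 125) = (1*4)*195 = 4*195 = 780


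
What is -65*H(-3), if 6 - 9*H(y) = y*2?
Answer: -260/3 ≈ -86.667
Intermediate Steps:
H(y) = ⅔ - 2*y/9 (H(y) = ⅔ - y*2/9 = ⅔ - 2*y/9)
-65*H(-3) = -65*(⅔ - 2/9*(-3)) = -65*(⅔ + ⅔) = -65*4/3 = -260/3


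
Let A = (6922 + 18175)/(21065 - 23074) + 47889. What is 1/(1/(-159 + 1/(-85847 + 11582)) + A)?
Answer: 23722545224/1135752470244559 ≈ 2.0887e-5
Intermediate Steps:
A = 96183904/2009 (A = 25097/(-2009) + 47889 = 25097*(-1/2009) + 47889 = -25097/2009 + 47889 = 96183904/2009 ≈ 47877.)
1/(1/(-159 + 1/(-85847 + 11582)) + A) = 1/(1/(-159 + 1/(-85847 + 11582)) + 96183904/2009) = 1/(1/(-159 + 1/(-74265)) + 96183904/2009) = 1/(1/(-159 - 1/74265) + 96183904/2009) = 1/(1/(-11808136/74265) + 96183904/2009) = 1/(-74265/11808136 + 96183904/2009) = 1/(1135752470244559/23722545224) = 23722545224/1135752470244559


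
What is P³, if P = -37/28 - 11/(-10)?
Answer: -29791/2744000 ≈ -0.010857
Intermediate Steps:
P = -31/140 (P = -37*1/28 - 11*(-⅒) = -37/28 + 11/10 = -31/140 ≈ -0.22143)
P³ = (-31/140)³ = -29791/2744000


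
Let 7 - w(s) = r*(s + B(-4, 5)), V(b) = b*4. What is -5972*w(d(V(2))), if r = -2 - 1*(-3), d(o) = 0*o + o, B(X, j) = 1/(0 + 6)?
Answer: 20902/3 ≈ 6967.3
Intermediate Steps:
V(b) = 4*b
B(X, j) = ⅙ (B(X, j) = 1/6 = ⅙)
d(o) = o (d(o) = 0 + o = o)
r = 1 (r = -2 + 3 = 1)
w(s) = 41/6 - s (w(s) = 7 - (s + ⅙) = 7 - (⅙ + s) = 7 + (-⅙ - s) = 41/6 - s)
-5972*w(d(V(2))) = -5972*(41/6 - 4*2) = -5972*(41/6 - 1*8) = -5972*(41/6 - 8) = -5972*(-7/6) = 20902/3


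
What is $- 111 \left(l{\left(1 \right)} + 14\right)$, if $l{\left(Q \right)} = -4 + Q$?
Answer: $-1221$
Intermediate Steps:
$- 111 \left(l{\left(1 \right)} + 14\right) = - 111 \left(\left(-4 + 1\right) + 14\right) = - 111 \left(-3 + 14\right) = \left(-111\right) 11 = -1221$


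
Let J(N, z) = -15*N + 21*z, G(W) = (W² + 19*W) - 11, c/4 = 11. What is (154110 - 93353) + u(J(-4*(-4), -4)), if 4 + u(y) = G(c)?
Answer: 63514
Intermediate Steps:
c = 44 (c = 4*11 = 44)
G(W) = -11 + W² + 19*W
u(y) = 2757 (u(y) = -4 + (-11 + 44² + 19*44) = -4 + (-11 + 1936 + 836) = -4 + 2761 = 2757)
(154110 - 93353) + u(J(-4*(-4), -4)) = (154110 - 93353) + 2757 = 60757 + 2757 = 63514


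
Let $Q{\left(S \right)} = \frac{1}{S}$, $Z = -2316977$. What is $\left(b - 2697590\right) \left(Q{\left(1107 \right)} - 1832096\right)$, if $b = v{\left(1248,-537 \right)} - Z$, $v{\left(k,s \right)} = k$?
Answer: $\frac{256467213419305}{369} \approx 6.9503 \cdot 10^{11}$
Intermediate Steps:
$b = 2318225$ ($b = 1248 - -2316977 = 1248 + 2316977 = 2318225$)
$\left(b - 2697590\right) \left(Q{\left(1107 \right)} - 1832096\right) = \left(2318225 - 2697590\right) \left(\frac{1}{1107} - 1832096\right) = - 379365 \left(\frac{1}{1107} - 1832096\right) = \left(-379365\right) \left(- \frac{2028130271}{1107}\right) = \frac{256467213419305}{369}$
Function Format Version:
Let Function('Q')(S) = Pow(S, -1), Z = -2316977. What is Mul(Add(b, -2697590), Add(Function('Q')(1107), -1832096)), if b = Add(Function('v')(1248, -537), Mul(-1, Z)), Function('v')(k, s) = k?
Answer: Rational(256467213419305, 369) ≈ 6.9503e+11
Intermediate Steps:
b = 2318225 (b = Add(1248, Mul(-1, -2316977)) = Add(1248, 2316977) = 2318225)
Mul(Add(b, -2697590), Add(Function('Q')(1107), -1832096)) = Mul(Add(2318225, -2697590), Add(Pow(1107, -1), -1832096)) = Mul(-379365, Add(Rational(1, 1107), -1832096)) = Mul(-379365, Rational(-2028130271, 1107)) = Rational(256467213419305, 369)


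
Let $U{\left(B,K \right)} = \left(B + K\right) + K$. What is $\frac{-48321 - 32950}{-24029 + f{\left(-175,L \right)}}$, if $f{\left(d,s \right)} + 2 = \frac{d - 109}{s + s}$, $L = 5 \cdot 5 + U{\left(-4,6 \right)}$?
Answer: $\frac{2681943}{793165} \approx 3.3813$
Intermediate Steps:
$U{\left(B,K \right)} = B + 2 K$
$L = 33$ ($L = 5 \cdot 5 + \left(-4 + 2 \cdot 6\right) = 25 + \left(-4 + 12\right) = 25 + 8 = 33$)
$f{\left(d,s \right)} = -2 + \frac{-109 + d}{2 s}$ ($f{\left(d,s \right)} = -2 + \frac{d - 109}{s + s} = -2 + \frac{-109 + d}{2 s}$)
$\frac{-48321 - 32950}{-24029 + f{\left(-175,L \right)}} = \frac{-48321 - 32950}{-24029 + \frac{-109 - 175 - 132}{2 \cdot 33}} = \frac{-48321 - 32950}{-24029 + \frac{1}{2} \cdot \frac{1}{33} \left(-109 - 175 - 132\right)} = \frac{-48321 - 32950}{-24029 + \frac{1}{2} \cdot \frac{1}{33} \left(-416\right)} = - \frac{81271}{-24029 - \frac{208}{33}} = - \frac{81271}{- \frac{793165}{33}} = \left(-81271\right) \left(- \frac{33}{793165}\right) = \frac{2681943}{793165}$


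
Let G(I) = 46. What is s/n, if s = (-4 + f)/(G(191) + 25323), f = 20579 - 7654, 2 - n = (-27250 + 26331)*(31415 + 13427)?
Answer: 4307/348483805400 ≈ 1.2359e-8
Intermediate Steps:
n = 41209800 (n = 2 - (-27250 + 26331)*(31415 + 13427) = 2 - (-919)*44842 = 2 - 1*(-41209798) = 2 + 41209798 = 41209800)
f = 12925
s = 12921/25369 (s = (-4 + 12925)/(46 + 25323) = 12921/25369 ≈ 0.50932)
s/n = (12921/25369)/41209800 = (12921/25369)*(1/41209800) = 4307/348483805400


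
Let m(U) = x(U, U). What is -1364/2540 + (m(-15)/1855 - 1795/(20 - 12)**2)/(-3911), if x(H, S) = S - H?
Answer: -84213839/158943040 ≈ -0.52984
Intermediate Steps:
m(U) = 0 (m(U) = U - U = 0)
-1364/2540 + (m(-15)/1855 - 1795/(20 - 12)**2)/(-3911) = -1364/2540 + (0/1855 - 1795/(20 - 12)**2)/(-3911) = -1364*1/2540 + (0*(1/1855) - 1795/(8**2))*(-1/3911) = -341/635 + (0 - 1795/64)*(-1/3911) = -341/635 - 1795/64*(-1/3911) = -341/635 + 1795/250304 = -84213839/158943040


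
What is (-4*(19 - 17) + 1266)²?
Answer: 1582564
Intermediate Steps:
(-4*(19 - 17) + 1266)² = (-4*2 + 1266)² = (-8 + 1266)² = 1258² = 1582564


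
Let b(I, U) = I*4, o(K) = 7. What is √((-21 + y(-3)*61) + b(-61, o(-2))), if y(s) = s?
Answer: 8*I*√7 ≈ 21.166*I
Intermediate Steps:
b(I, U) = 4*I
√((-21 + y(-3)*61) + b(-61, o(-2))) = √((-21 - 3*61) + 4*(-61)) = √((-21 - 183) - 244) = √(-204 - 244) = √(-448) = 8*I*√7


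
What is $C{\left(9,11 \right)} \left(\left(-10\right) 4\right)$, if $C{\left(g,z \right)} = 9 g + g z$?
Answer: $-7200$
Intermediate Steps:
$C{\left(9,11 \right)} \left(\left(-10\right) 4\right) = 9 \left(9 + 11\right) \left(\left(-10\right) 4\right) = 9 \cdot 20 \left(-40\right) = 180 \left(-40\right) = -7200$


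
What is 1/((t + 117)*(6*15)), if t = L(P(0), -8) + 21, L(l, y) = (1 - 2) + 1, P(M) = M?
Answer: 1/12420 ≈ 8.0515e-5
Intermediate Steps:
L(l, y) = 0 (L(l, y) = -1 + 1 = 0)
t = 21 (t = 0 + 21 = 21)
1/((t + 117)*(6*15)) = 1/((21 + 117)*(6*15)) = 1/(138*90) = 1/12420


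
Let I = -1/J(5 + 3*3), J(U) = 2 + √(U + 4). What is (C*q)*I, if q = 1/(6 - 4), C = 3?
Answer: 3/14 - 9*√2/28 ≈ -0.24028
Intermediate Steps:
q = ½ (q = 1/2 = ½ ≈ 0.50000)
J(U) = 2 + √(4 + U)
I = -1/(2 + 3*√2) (I = -1/(2 + √(4 + (5 + 3*3))) = -1/(2 + √(4 + (5 + 9))) = -1/(2 + √(4 + 14)) = -1/(2 + √18) = -1/(2 + 3*√2) ≈ -0.16019)
(C*q)*I = (3*(½))*(⅐ - 3*√2/14) = 3*(⅐ - 3*√2/14)/2 = 3/14 - 9*√2/28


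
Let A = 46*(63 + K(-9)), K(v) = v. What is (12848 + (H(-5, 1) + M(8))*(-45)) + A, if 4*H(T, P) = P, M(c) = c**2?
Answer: 49763/4 ≈ 12441.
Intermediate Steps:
H(T, P) = P/4
A = 2484 (A = 46*(63 - 9) = 46*54 = 2484)
(12848 + (H(-5, 1) + M(8))*(-45)) + A = (12848 + ((1/4)*1 + 8**2)*(-45)) + 2484 = (12848 + (1/4 + 64)*(-45)) + 2484 = (12848 + (257/4)*(-45)) + 2484 = (12848 - 11565/4) + 2484 = 39827/4 + 2484 = 49763/4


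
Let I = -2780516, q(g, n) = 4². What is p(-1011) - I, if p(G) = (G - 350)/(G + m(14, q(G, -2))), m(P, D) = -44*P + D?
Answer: 4479412637/1611 ≈ 2.7805e+6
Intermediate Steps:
q(g, n) = 16
m(P, D) = D - 44*P
p(G) = (-350 + G)/(-600 + G) (p(G) = (G - 350)/(G + (16 - 44*14)) = (-350 + G)/(G + (16 - 616)) = (-350 + G)/(G - 600) = (-350 + G)/(-600 + G))
p(-1011) - I = (-350 - 1011)/(-600 - 1011) - 1*(-2780516) = -1361/(-1611) + 2780516 = -1/1611*(-1361) + 2780516 = 1361/1611 + 2780516 = 4479412637/1611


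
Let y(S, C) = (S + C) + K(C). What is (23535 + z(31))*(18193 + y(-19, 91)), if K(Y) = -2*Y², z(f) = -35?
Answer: 40020500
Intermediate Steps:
y(S, C) = C + S - 2*C² (y(S, C) = (S + C) - 2*C² = (C + S) - 2*C² = C + S - 2*C²)
(23535 + z(31))*(18193 + y(-19, 91)) = (23535 - 35)*(18193 + (91 - 19 - 2*91²)) = 23500*(18193 + (91 - 19 - 2*8281)) = 23500*(18193 + (91 - 19 - 16562)) = 23500*(18193 - 16490) = 23500*1703 = 40020500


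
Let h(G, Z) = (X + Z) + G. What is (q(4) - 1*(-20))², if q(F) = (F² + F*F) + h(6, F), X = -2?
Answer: 3600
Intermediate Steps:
h(G, Z) = -2 + G + Z (h(G, Z) = (-2 + Z) + G = -2 + G + Z)
q(F) = 4 + F + 2*F² (q(F) = (F² + F*F) + (-2 + 6 + F) = (F² + F²) + (4 + F) = 2*F² + (4 + F) = 4 + F + 2*F²)
(q(4) - 1*(-20))² = ((4 + 4 + 2*4²) - 1*(-20))² = ((4 + 4 + 2*16) + 20)² = ((4 + 4 + 32) + 20)² = (40 + 20)² = 60² = 3600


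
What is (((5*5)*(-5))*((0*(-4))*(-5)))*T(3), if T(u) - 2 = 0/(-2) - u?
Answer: 0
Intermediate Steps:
T(u) = 2 - u (T(u) = 2 + (0/(-2) - u) = 2 + (0*(-1/2) - u) = 2 + (0 - u) = 2 - u)
(((5*5)*(-5))*((0*(-4))*(-5)))*T(3) = (((5*5)*(-5))*((0*(-4))*(-5)))*(2 - 1*3) = ((25*(-5))*(0*(-5)))*(2 - 3) = -125*0*(-1) = 0*(-1) = 0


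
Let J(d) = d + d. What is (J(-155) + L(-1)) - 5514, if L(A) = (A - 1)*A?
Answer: -5822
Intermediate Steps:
J(d) = 2*d
L(A) = A*(-1 + A) (L(A) = (-1 + A)*A = A*(-1 + A))
(J(-155) + L(-1)) - 5514 = (2*(-155) - (-1 - 1)) - 5514 = (-310 - 1*(-2)) - 5514 = (-310 + 2) - 5514 = -308 - 5514 = -5822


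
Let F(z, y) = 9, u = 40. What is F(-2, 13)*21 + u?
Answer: 229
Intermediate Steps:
F(-2, 13)*21 + u = 9*21 + 40 = 189 + 40 = 229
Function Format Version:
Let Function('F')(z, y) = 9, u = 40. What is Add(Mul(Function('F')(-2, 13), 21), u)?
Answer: 229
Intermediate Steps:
Add(Mul(Function('F')(-2, 13), 21), u) = Add(Mul(9, 21), 40) = Add(189, 40) = 229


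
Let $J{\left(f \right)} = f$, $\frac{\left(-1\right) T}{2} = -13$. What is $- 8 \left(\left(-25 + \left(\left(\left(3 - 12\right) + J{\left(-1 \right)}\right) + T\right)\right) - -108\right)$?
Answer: $-792$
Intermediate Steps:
$T = 26$ ($T = \left(-2\right) \left(-13\right) = 26$)
$- 8 \left(\left(-25 + \left(\left(\left(3 - 12\right) + J{\left(-1 \right)}\right) + T\right)\right) - -108\right) = - 8 \left(\left(-25 + \left(\left(\left(3 - 12\right) - 1\right) + 26\right)\right) - -108\right) = - 8 \left(\left(-25 + \left(\left(\left(3 - 12\right) - 1\right) + 26\right)\right) + 108\right) = - 8 \left(\left(-25 + \left(\left(-9 - 1\right) + 26\right)\right) + 108\right) = - 8 \left(\left(-25 + \left(-10 + 26\right)\right) + 108\right) = - 8 \left(\left(-25 + 16\right) + 108\right) = - 8 \left(-9 + 108\right) = \left(-8\right) 99 = -792$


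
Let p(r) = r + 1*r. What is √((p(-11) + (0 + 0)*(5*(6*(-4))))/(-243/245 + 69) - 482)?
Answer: I*√33475932447/8331 ≈ 21.962*I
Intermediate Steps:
p(r) = 2*r (p(r) = r + r = 2*r)
√((p(-11) + (0 + 0)*(5*(6*(-4))))/(-243/245 + 69) - 482) = √((2*(-11) + (0 + 0)*(5*(6*(-4))))/(-243/245 + 69) - 482) = √((-22 + 0*(5*(-24)))/(-243*1/245 + 69) - 482) = √((-22 + 0*(-120))/(-243/245 + 69) - 482) = √((-22 + 0)/(16662/245) - 482) = √(-22*245/16662 - 482) = √(-2695/8331 - 482) = √(-4018237/8331) = I*√33475932447/8331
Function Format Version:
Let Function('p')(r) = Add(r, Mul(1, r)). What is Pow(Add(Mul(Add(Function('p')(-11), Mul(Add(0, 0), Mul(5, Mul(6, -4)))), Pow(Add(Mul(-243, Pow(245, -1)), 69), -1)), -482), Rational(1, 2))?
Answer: Mul(Rational(1, 8331), I, Pow(33475932447, Rational(1, 2))) ≈ Mul(21.962, I)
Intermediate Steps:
Function('p')(r) = Mul(2, r) (Function('p')(r) = Add(r, r) = Mul(2, r))
Pow(Add(Mul(Add(Function('p')(-11), Mul(Add(0, 0), Mul(5, Mul(6, -4)))), Pow(Add(Mul(-243, Pow(245, -1)), 69), -1)), -482), Rational(1, 2)) = Pow(Add(Mul(Add(Mul(2, -11), Mul(Add(0, 0), Mul(5, Mul(6, -4)))), Pow(Add(Mul(-243, Pow(245, -1)), 69), -1)), -482), Rational(1, 2)) = Pow(Add(Mul(Add(-22, Mul(0, Mul(5, -24))), Pow(Add(Mul(-243, Rational(1, 245)), 69), -1)), -482), Rational(1, 2)) = Pow(Add(Mul(Add(-22, Mul(0, -120)), Pow(Add(Rational(-243, 245), 69), -1)), -482), Rational(1, 2)) = Pow(Add(Mul(Add(-22, 0), Pow(Rational(16662, 245), -1)), -482), Rational(1, 2)) = Pow(Add(Mul(-22, Rational(245, 16662)), -482), Rational(1, 2)) = Pow(Add(Rational(-2695, 8331), -482), Rational(1, 2)) = Pow(Rational(-4018237, 8331), Rational(1, 2)) = Mul(Rational(1, 8331), I, Pow(33475932447, Rational(1, 2)))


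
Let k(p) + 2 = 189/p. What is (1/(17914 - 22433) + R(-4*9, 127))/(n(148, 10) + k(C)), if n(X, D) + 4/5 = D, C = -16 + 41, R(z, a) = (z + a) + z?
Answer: 690400/185279 ≈ 3.7263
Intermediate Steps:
R(z, a) = a + 2*z (R(z, a) = (a + z) + z = a + 2*z)
C = 25
n(X, D) = -4/5 + D
k(p) = -2 + 189/p
(1/(17914 - 22433) + R(-4*9, 127))/(n(148, 10) + k(C)) = (1/(17914 - 22433) + (127 + 2*(-4*9)))/((-4/5 + 10) + (-2 + 189/25)) = (1/(-4519) + (127 + 2*(-36)))/(46/5 + (-2 + 189*(1/25))) = (-1/4519 + (127 - 72))/(46/5 + (-2 + 189/25)) = (-1/4519 + 55)/(46/5 + 139/25) = 248544/(4519*(369/25)) = (248544/4519)*(25/369) = 690400/185279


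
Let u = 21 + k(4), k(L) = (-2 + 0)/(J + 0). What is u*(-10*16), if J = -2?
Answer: -3520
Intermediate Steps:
k(L) = 1 (k(L) = (-2 + 0)/(-2 + 0) = -2/(-2) = -2*(-1/2) = 1)
u = 22 (u = 21 + 1 = 22)
u*(-10*16) = 22*(-10*16) = 22*(-160) = -3520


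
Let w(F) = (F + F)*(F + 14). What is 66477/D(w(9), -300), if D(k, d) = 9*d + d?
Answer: -22159/1000 ≈ -22.159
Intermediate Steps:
w(F) = 2*F*(14 + F) (w(F) = (2*F)*(14 + F) = 2*F*(14 + F))
D(k, d) = 10*d
66477/D(w(9), -300) = 66477/((10*(-300))) = 66477/(-3000) = 66477*(-1/3000) = -22159/1000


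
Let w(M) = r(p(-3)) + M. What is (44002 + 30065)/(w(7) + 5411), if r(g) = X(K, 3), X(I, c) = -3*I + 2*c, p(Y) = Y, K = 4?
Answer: 24689/1804 ≈ 13.686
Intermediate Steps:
r(g) = -6 (r(g) = -3*4 + 2*3 = -12 + 6 = -6)
w(M) = -6 + M
(44002 + 30065)/(w(7) + 5411) = (44002 + 30065)/((-6 + 7) + 5411) = 74067/(1 + 5411) = 74067/5412 = 74067*(1/5412) = 24689/1804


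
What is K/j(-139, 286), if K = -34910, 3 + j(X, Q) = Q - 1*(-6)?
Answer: -34910/289 ≈ -120.80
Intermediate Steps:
j(X, Q) = 3 + Q (j(X, Q) = -3 + (Q - 1*(-6)) = -3 + (Q + 6) = -3 + (6 + Q) = 3 + Q)
K/j(-139, 286) = -34910/(3 + 286) = -34910/289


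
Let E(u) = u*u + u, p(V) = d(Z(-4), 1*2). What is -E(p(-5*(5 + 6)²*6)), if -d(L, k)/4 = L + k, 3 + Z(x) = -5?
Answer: -600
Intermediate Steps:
Z(x) = -8 (Z(x) = -3 - 5 = -8)
d(L, k) = -4*L - 4*k (d(L, k) = -4*(L + k) = -4*L - 4*k)
p(V) = 24 (p(V) = -4*(-8) - 4*2 = 32 - 4*2 = 32 - 8 = 24)
E(u) = u + u² (E(u) = u² + u = u + u²)
-E(p(-5*(5 + 6)²*6)) = -24*(1 + 24) = -24*25 = -1*600 = -600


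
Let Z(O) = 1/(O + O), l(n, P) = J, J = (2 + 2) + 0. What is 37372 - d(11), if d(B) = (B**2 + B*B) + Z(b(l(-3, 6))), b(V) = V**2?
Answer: 1188159/32 ≈ 37130.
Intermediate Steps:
J = 4 (J = 4 + 0 = 4)
l(n, P) = 4
Z(O) = 1/(2*O)
d(B) = 1/32 + 2*B**2 (d(B) = (B**2 + B*B) + 1/(2*(4**2)) = (B**2 + B**2) + (1/2)/16 = 2*B**2 + (1/2)*(1/16) = 2*B**2 + 1/32 = 1/32 + 2*B**2)
37372 - d(11) = 37372 - (1/32 + 2*11**2) = 37372 - (1/32 + 2*121) = 37372 - (1/32 + 242) = 37372 - 1*7745/32 = 37372 - 7745/32 = 1188159/32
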